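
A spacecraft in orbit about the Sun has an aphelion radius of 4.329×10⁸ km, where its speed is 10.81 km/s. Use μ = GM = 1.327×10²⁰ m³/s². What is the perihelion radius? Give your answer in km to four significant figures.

r_a = 4.329×10¹¹ m.
Specific energy ε = v²/2 − μ/r = -2.481×10⁸ J/kg, so a = −μ/(2ε) = 2.674×10¹¹ m.
The apsides satisfy r_p + r_a = 2a, so the perihelion radius is 2a − r_a = 1.019×10¹¹ m = 1.0195×10⁸ km.

perihelion radius ≈ 1.019×10⁸ km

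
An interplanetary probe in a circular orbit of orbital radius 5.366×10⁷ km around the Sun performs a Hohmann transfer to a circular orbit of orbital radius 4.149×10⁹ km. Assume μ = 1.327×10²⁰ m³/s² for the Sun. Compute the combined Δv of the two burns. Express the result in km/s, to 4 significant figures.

Δv_total ≈ 24.90 km/s

r₁ = 5.366×10⁷ km = 5.366×10¹⁰ m.
r₂ = 4.149×10⁹ km = 4.149×10¹² m.
Transfer ellipse a_t = (r₁ + r₂)/2 = 2.101×10¹² m.
At r₁: circular v_c1 = √(μ/r₁) = 49730 m/s; transfer-perihelion v_p = √[μ(2/r₁ − 1/a_t)] = 69880 m/s.
Δv₁ = v_p − v_c1 = 20150 m/s.
At r₂: circular v_c2 = √(μ/r₂) = 5655 m/s; transfer-aphelion v_a = √[μ(2/r₂ − 1/a_t)] = 903.7 m/s.
Δv₂ = v_c2 − v_a = 4752 m/s.
Total Δv = Δv₁ + Δv₂ = 24900 m/s = 24.90 km/s.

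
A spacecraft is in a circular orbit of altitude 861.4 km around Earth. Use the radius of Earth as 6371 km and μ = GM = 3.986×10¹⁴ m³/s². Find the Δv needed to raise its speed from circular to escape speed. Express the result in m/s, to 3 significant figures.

Δv ≈ 3080 m/s

r = 6371 + 861.4 = 7232.4 km = 7.2324×10⁶ m.
Circular speed v_c = √(μ/r) = 7424 m/s.
Escape speed v_esc = √(2μ/r) = √2 × v_c = 10500 m/s.
Δv = v_esc − v_c = 3075 m/s.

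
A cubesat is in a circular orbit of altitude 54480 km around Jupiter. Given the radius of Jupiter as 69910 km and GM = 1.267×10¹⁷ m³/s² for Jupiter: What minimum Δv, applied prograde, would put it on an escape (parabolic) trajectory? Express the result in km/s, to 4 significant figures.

r = 69910 + 54480 = 124390 km = 1.2439×10⁸ m.
Circular speed v_c = √(μ/r) = 31920 m/s.
Escape speed v_esc = √(2μ/r) = √2 × v_c = 45130 m/s.
Δv = v_esc − v_c = 13220 m/s = 13.22 km/s.

Δv ≈ 13.22 km/s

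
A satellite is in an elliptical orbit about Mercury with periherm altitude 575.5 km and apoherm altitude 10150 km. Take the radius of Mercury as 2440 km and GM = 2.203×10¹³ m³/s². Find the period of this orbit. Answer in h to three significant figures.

r_p = 2440 + 575.5 = 3015.5 km = 3.0155×10⁶ m.
r_a = 2440 + 10150 = 12590 km = 1.2590×10⁷ m.
Semi-major axis a = (r_p + r_a)/2 = (3015.5 + 12590)/2 = 7802.8 km = 7.803×10⁶ m.
By Kepler's third law T = 2π√(a³/μ) = 2π × 4.644×10³ = 2.918×10⁴ s.
= 8.105 h.

T ≈ 8.10 h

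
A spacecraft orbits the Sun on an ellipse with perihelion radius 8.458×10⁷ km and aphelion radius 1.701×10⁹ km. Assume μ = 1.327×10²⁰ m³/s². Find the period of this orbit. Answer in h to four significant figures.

Semi-major axis a = (r_p + r_a)/2 = (8.4580×10⁷ + 1.7010×10⁹)/2 = 8.9279×10⁸ km = 8.928×10¹¹ m.
By Kepler's third law T = 2π√(a³/μ) = 2π × 7.323×10⁷ = 4.601×10⁸ s.
= 1.278×10⁵ h.

T ≈ 127800 h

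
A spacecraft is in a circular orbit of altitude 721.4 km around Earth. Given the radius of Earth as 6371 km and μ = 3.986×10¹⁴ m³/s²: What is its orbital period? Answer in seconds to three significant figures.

r = 6371 + 721.4 = 7092.4 km = 7.0924×10⁶ m.
Kepler's third law: T = 2π√(r³/μ) = 2π√((7.092×10⁶)³ / 3.986×10¹⁴).
r³/μ = 8.950×10⁵ s², so T = 2π × 9.461×10² = 5.944×10³ s.

T ≈ 5940 seconds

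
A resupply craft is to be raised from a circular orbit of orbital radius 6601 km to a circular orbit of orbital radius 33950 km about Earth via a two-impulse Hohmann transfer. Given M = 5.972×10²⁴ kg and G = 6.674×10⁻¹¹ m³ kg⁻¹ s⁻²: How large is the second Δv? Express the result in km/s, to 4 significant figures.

Δv ≈ 1.471 km/s

μ = GM = 6.674×10⁻¹¹ × 5.972×10²⁴ = 3.986×10¹⁴ m³/s².
r₁ = 6601 km = 6.601×10⁶ m.
r₂ = 33950 km = 3.395×10⁷ m.
Transfer ellipse a_t = (r₁ + r₂)/2 = 2.028×10⁷ m.
At r₁: circular v_c1 = √(μ/r₁) = 7770 m/s; transfer-perigee v_p = √[μ(2/r₁ − 1/a_t)] = 10060 m/s.
At r₂: circular v_c2 = √(μ/r₂) = 3426 m/s; transfer-apogee v_a = √[μ(2/r₂ − 1/a_t)] = 1955 m/s.
Δv₂ = v_c2 − v_a = 1471 m/s.
= 1.471 km/s.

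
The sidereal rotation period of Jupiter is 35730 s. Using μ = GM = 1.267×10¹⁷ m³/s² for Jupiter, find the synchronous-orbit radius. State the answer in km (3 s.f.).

r_sync ≈ 1.60×10⁵ km

A synchronous orbit has period T, so by Kepler's third law a = (μT²/4π²)^(1/3).
μT²/4π² = 1.267×10¹⁷ × (3.573×10⁴)² / 39.48 = 4.097×10²⁴ m³.
a = 1.600×10⁸ m = 1.6002×10⁵ km.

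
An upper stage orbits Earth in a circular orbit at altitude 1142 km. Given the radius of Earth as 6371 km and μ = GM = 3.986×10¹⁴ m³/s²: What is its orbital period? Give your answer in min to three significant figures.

r = 6371 + 1142 = 7513.0 km = 7.5130×10⁶ m.
Kepler's third law: T = 2π√(r³/μ) = 2π√((7.513×10⁶)³ / 3.986×10¹⁴).
r³/μ = 1.064×10⁶ s², so T = 2π × 1.031×10³ = 6.481×10³ s.
Converting: 6.481×10³ s ÷ 60.00 = 108.0 min.

T ≈ 108 min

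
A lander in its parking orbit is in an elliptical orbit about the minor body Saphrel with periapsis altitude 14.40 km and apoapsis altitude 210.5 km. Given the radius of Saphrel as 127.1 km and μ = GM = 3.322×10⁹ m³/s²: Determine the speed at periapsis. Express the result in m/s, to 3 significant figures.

r_p = 127.1 + 14.40 = 141.50 km = 1.4150×10⁵ m.
r_a = 127.1 + 210.5 = 337.60 km = 3.3760×10⁵ m.
Semi-major axis a = (r_p + r_a)/2 = 239.55 km = 2.396×10⁵ m.
Vis-viva: v² = μ(2/r − 1/a) = 3.322×10⁹ × (1.413×10⁻⁵ − 4.174×10⁻⁶) = 3.309×10⁴ m²/s².
v = 181.9 m/s.

v ≈ 182 m/s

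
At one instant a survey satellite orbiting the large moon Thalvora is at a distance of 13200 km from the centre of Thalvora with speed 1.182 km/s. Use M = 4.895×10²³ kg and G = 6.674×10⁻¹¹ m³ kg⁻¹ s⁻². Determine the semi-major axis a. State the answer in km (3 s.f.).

a ≈ 9200 km

μ = GM = 6.674×10⁻¹¹ × 4.895×10²³ = 3.267×10¹³ m³/s².
r = 1.320×10⁷ m.
Vis-viva rearranged: 1/a = 2/r − v²/μ = 1.515×10⁻⁷ − 4.277×10⁻⁸ = 1.087×10⁻⁷ m⁻¹.
a = 9.195×10⁶ m = 9195.5 km.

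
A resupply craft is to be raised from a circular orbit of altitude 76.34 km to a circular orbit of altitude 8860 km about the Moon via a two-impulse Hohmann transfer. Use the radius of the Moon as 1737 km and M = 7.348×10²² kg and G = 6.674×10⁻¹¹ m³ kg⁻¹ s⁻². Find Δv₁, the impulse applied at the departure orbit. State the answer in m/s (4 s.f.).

μ = GM = 6.674×10⁻¹¹ × 7.348×10²² = 4.904×10¹² m³/s².
r₁ = 1737 + 76.34 = 1813.3 km = 1.8133×10⁶ m.
r₂ = 1737 + 8860 = 10597 km = 1.0597×10⁷ m.
Transfer ellipse a_t = (r₁ + r₂)/2 = 6.205×10⁶ m.
At r₁: circular v_c1 = √(μ/r₁) = 1645 m/s; transfer-perilune v_p = √[μ(2/r₁ − 1/a_t)] = 2149 m/s.
Δv₁ = v_p − v_c1 = 504.6 m/s.

Δv ≈ 504.6 m/s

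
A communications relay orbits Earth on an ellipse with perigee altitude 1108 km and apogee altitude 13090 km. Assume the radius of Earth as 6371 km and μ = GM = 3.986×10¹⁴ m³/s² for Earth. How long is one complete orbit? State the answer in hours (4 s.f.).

T ≈ 4.322 hours

r_p = 6371 + 1108 = 7479.0 km = 7.4790×10⁶ m.
r_a = 6371 + 13090 = 19461 km = 1.9461×10⁷ m.
Semi-major axis a = (r_p + r_a)/2 = (7479.0 + 19461)/2 = 13470 km = 1.347×10⁷ m.
By Kepler's third law T = 2π√(a³/μ) = 2π × 2.476×10³ = 1.556×10⁴ s.
= 4.322 hours.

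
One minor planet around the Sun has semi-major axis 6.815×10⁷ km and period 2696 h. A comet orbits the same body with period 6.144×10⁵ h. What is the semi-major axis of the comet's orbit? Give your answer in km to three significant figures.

a₂ ≈ 2.54×10⁹ km

Kepler's third law: a³ ∝ T², so a₂ = a₁ (T₂/T₁)^(2/3).
T₂/T₁ = 227.9, (T₂/T₁)^(2/3) = 37.31.
a₂ = 6.815×10⁷ × 37.31 = 2.543×10⁹ km.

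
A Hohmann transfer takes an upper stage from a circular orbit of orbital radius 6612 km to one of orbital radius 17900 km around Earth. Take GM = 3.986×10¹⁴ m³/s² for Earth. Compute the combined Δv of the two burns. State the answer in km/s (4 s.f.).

r₁ = 6612 km = 6.612×10⁶ m.
r₂ = 17900 km = 1.790×10⁷ m.
Transfer ellipse a_t = (r₁ + r₂)/2 = 1.226×10⁷ m.
At r₁: circular v_c1 = √(μ/r₁) = 7764 m/s; transfer-perigee v_p = √[μ(2/r₁ − 1/a_t)] = 9383 m/s.
Δv₁ = v_p − v_c1 = 1619 m/s.
At r₂: circular v_c2 = √(μ/r₂) = 4719 m/s; transfer-apogee v_a = √[μ(2/r₂ − 1/a_t)] = 3466 m/s.
Δv₂ = v_c2 − v_a = 1253 m/s.
Total Δv = Δv₁ + Δv₂ = 2872 m/s = 2.872 km/s.

Δv_total ≈ 2.872 km/s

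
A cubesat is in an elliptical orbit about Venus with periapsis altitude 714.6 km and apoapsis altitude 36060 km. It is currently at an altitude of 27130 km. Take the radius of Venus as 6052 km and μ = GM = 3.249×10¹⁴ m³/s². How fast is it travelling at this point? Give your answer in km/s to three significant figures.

r_p = 6052 + 714.6 = 6766.6 km = 6.7666×10⁶ m.
r_a = 6052 + 36060 = 42112 km = 4.2112×10⁷ m.
r = 6052 + 27130 = 33182 km = 3.318×10⁷ m.
Semi-major axis a = (r_p + r_a)/2 = 24439 km = 2.444×10⁷ m.
Vis-viva: v² = μ(2/r − 1/a) = 3.249×10¹⁴ × (6.027×10⁻⁸ − 4.092×10⁻⁸) = 6.289×10⁶ m²/s².
v = 2508 m/s = 2.508 km/s.

v ≈ 2.51 km/s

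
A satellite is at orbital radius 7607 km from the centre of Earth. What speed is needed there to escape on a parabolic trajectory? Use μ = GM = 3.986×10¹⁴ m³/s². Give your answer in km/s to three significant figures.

v_esc ≈ 10.2 km/s

r = 7607 km = 7.607×10⁶ m.
Escape speed v_esc = √(2μ/r) = √(2 × 3.986×10¹⁴ / 7.607×10⁶) = √(1.048×10⁸) = 10240 m/s.
= 10.24 km/s.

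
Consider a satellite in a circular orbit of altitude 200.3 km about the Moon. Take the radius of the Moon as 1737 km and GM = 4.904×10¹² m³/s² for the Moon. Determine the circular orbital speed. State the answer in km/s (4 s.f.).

r = 1737 + 200.3 = 1937.3 km = 1.9373×10⁶ m.
For a circular orbit v = √(μ/r) = √(4.904×10¹² / 1.937×10⁶) = √(2.531×10⁶) = 1591 m/s.
That is 1.591 km/s.

v ≈ 1.591 km/s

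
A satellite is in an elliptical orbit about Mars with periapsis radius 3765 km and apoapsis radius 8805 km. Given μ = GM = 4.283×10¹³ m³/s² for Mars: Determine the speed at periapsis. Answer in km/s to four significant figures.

Semi-major axis a = (r_p + r_a)/2 = 6285.0 km = 6.285×10⁶ m.
Vis-viva: v² = μ(2/r − 1/a) = 4.283×10¹³ × (5.312×10⁻⁷ − 1.591×10⁻⁷) = 1.594×10⁷ m²/s².
v = 3992 m/s = 3.992 km/s.

v ≈ 3.992 km/s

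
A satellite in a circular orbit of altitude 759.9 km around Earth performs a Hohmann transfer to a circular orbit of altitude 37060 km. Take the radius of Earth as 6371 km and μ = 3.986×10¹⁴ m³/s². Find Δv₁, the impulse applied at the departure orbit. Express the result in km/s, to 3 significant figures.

r₁ = 6371 + 759.9 = 7130.9 km = 7.1309×10⁶ m.
r₂ = 6371 + 37060 = 43431 km = 4.3431×10⁷ m.
Transfer ellipse a_t = (r₁ + r₂)/2 = 2.528×10⁷ m.
At r₁: circular v_c1 = √(μ/r₁) = 7476 m/s; transfer-perigee v_p = √[μ(2/r₁ − 1/a_t)] = 9799 m/s.
Δv₁ = v_p − v_c1 = 2323 m/s.
= 2.323 km/s.

Δv ≈ 2.32 km/s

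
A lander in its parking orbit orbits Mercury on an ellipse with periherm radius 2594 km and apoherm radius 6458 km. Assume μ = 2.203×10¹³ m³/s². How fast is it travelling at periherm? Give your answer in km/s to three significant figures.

Semi-major axis a = (r_p + r_a)/2 = 4526.0 km = 4.526×10⁶ m.
Vis-viva: v² = μ(2/r − 1/a) = 2.203×10¹³ × (7.710×10⁻⁷ − 2.209×10⁻⁷) = 1.212×10⁷ m²/s².
v = 3481 m/s = 3.481 km/s.

v ≈ 3.48 km/s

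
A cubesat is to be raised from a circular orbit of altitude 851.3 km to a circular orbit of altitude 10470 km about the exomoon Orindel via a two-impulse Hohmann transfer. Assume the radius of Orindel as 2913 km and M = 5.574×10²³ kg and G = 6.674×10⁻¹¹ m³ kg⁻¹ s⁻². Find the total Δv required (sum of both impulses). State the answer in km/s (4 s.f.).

Δv_total ≈ 1.346 km/s

μ = GM = 6.674×10⁻¹¹ × 5.574×10²³ = 3.720×10¹³ m³/s².
r₁ = 2913 + 851.3 = 3764.3 km = 3.7643×10⁶ m.
r₂ = 2913 + 10470 = 13383 km = 1.3383×10⁷ m.
Transfer ellipse a_t = (r₁ + r₂)/2 = 8.574×10⁶ m.
At r₁: circular v_c1 = √(μ/r₁) = 3144 m/s; transfer-periapsis v_p = √[μ(2/r₁ − 1/a_t)] = 3928 m/s.
Δv₁ = v_p − v_c1 = 784.0 m/s.
At r₂: circular v_c2 = √(μ/r₂) = 1667 m/s; transfer-apoapsis v_a = √[μ(2/r₂ − 1/a_t)] = 1105 m/s.
Δv₂ = v_c2 − v_a = 562.5 m/s.
Total Δv = Δv₁ + Δv₂ = 1346 m/s = 1.346 km/s.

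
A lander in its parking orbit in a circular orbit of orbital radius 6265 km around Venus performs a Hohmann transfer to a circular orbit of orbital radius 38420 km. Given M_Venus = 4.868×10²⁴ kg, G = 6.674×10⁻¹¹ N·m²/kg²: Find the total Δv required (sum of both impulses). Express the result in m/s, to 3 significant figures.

μ = GM = 6.674×10⁻¹¹ × 4.868×10²⁴ = 3.249×10¹⁴ m³/s².
r₁ = 6265 km = 6.265×10⁶ m.
r₂ = 38420 km = 3.842×10⁷ m.
Transfer ellipse a_t = (r₁ + r₂)/2 = 2.234×10⁷ m.
At r₁: circular v_c1 = √(μ/r₁) = 7201 m/s; transfer-periapsis v_p = √[μ(2/r₁ − 1/a_t)] = 9443 m/s.
Δv₁ = v_p − v_c1 = 2242 m/s.
At r₂: circular v_c2 = √(μ/r₂) = 2908 m/s; transfer-apoapsis v_a = √[μ(2/r₂ − 1/a_t)] = 1540 m/s.
Δv₂ = v_c2 − v_a = 1368 m/s.
Total Δv = Δv₁ + Δv₂ = 3610 m/s.

Δv_total ≈ 3610 m/s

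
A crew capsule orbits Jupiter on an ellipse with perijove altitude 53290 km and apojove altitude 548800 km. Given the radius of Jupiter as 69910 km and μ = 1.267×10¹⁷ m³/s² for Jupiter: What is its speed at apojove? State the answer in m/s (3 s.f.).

r_p = 69910 + 53290 = 123200 km = 1.2320×10⁸ m.
r_a = 69910 + 548800 = 618710 km = 6.1871×10⁸ m.
Semi-major axis a = (r_p + r_a)/2 = 3.7096×10⁵ km = 3.710×10⁸ m.
Vis-viva: v² = μ(2/r − 1/a) = 1.267×10¹⁷ × (3.233×10⁻⁹ − 2.696×10⁻⁹) = 6.801×10⁷ m²/s².
v = 8247 m/s.

v ≈ 8250 m/s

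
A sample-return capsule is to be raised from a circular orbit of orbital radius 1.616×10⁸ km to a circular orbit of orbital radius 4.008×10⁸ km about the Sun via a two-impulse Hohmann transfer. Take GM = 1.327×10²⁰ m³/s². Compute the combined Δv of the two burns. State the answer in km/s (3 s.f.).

Δv_total ≈ 9.96 km/s

r₁ = 1.616×10⁸ km = 1.616×10¹¹ m.
r₂ = 4.008×10⁸ km = 4.008×10¹¹ m.
Transfer ellipse a_t = (r₁ + r₂)/2 = 2.812×10¹¹ m.
At r₁: circular v_c1 = √(μ/r₁) = 28660 m/s; transfer-perihelion v_p = √[μ(2/r₁ − 1/a_t)] = 34210 m/s.
Δv₁ = v_p − v_c1 = 5555 m/s.
At r₂: circular v_c2 = √(μ/r₂) = 18200 m/s; transfer-aphelion v_a = √[μ(2/r₂ − 1/a_t)] = 13790 m/s.
Δv₂ = v_c2 − v_a = 4402 m/s.
Total Δv = Δv₁ + Δv₂ = 9957 m/s = 9.957 km/s.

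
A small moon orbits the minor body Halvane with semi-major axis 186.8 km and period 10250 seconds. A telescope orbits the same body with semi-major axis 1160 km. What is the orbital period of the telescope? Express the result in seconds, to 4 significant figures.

Kepler's third law: T² ∝ a³, so T₂ = T₁ (a₂/a₁)^(3/2).
a₂/a₁ = 6.210, (a₂/a₁)^(3/2) = 15.47.
T₂ = 10250 × 15.47 = 1.586×10⁵ seconds.

T₂ ≈ 1.586×10⁵ seconds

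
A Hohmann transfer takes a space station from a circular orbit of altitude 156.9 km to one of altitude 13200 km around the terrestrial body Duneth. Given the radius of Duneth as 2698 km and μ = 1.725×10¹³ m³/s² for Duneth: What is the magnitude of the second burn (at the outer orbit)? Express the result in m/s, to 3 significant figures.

r₁ = 2698 + 156.9 = 2854.9 km = 2.8549×10⁶ m.
r₂ = 2698 + 13200 = 15898 km = 1.5898×10⁷ m.
Transfer ellipse a_t = (r₁ + r₂)/2 = 9.376×10⁶ m.
At r₁: circular v_c1 = √(μ/r₁) = 2458 m/s; transfer-periapsis v_p = √[μ(2/r₁ − 1/a_t)] = 3201 m/s.
At r₂: circular v_c2 = √(μ/r₂) = 1042 m/s; transfer-apoapsis v_a = √[μ(2/r₂ − 1/a_t)] = 574.8 m/s.
Δv₂ = v_c2 − v_a = 466.9 m/s.

Δv ≈ 467 m/s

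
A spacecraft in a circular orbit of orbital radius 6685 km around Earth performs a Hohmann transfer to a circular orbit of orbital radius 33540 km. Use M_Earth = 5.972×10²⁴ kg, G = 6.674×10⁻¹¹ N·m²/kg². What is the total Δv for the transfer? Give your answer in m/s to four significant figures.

μ = GM = 6.674×10⁻¹¹ × 5.972×10²⁴ = 3.986×10¹⁴ m³/s².
r₁ = 6685 km = 6.685×10⁶ m.
r₂ = 33540 km = 3.354×10⁷ m.
Transfer ellipse a_t = (r₁ + r₂)/2 = 2.011×10⁷ m.
At r₁: circular v_c1 = √(μ/r₁) = 7722 m/s; transfer-perigee v_p = √[μ(2/r₁ − 1/a_t)] = 9971 m/s.
Δv₁ = v_p − v_c1 = 2250 m/s.
At r₂: circular v_c2 = √(μ/r₂) = 3447 m/s; transfer-apogee v_a = √[μ(2/r₂ − 1/a_t)] = 1987 m/s.
Δv₂ = v_c2 − v_a = 1460 m/s.
Total Δv = Δv₁ + Δv₂ = 3710 m/s.

Δv_total ≈ 3710 m/s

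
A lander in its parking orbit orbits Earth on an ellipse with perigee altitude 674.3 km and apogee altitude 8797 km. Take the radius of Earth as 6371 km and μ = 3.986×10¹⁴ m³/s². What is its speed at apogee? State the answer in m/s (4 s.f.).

v ≈ 4083 m/s

r_p = 6371 + 674.3 = 7045.3 km = 7.0453×10⁶ m.
r_a = 6371 + 8797 = 15168 km = 1.5168×10⁷ m.
Semi-major axis a = (r_p + r_a)/2 = 11107 km = 1.111×10⁷ m.
Vis-viva: v² = μ(2/r − 1/a) = 3.986×10¹⁴ × (1.319×10⁻⁷ − 9.004×10⁻⁸) = 1.667×10⁷ m²/s².
v = 4083 m/s.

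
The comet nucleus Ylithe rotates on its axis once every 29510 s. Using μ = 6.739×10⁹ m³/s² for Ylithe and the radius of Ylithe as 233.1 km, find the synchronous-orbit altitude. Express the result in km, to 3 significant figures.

h_sync ≈ 297 km

A synchronous orbit has period T, so by Kepler's third law a = (μT²/4π²)^(1/3).
μT²/4π² = 6.739×10⁹ × (2.951×10⁴)² / 39.48 = 1.487×10¹⁷ m³.
a = 5.297×10⁵ m = 529.73 km.
Altitude h = a − R = 529.73 − 233.1 = 296.63 km.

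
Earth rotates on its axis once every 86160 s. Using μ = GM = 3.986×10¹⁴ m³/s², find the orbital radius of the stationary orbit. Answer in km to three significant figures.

r_sync ≈ 42200 km

A synchronous orbit has period T, so by Kepler's third law a = (μT²/4π²)^(1/3).
μT²/4π² = 3.986×10¹⁴ × (8.616×10⁴)² / 39.48 = 7.495×10²² m³.
a = 4.216×10⁷ m = 42163 km.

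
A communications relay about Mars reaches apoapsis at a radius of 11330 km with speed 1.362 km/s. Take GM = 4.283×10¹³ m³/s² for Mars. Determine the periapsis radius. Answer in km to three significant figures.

periapsis radius ≈ 3680 km

r_a = 1.133×10⁷ m.
Specific energy ε = v²/2 − μ/r = -2.853×10⁶ J/kg, so a = −μ/(2ε) = 7.507×10⁶ m.
The apsides satisfy r_p + r_a = 2a, so the periapsis radius is 2a − r_a = 3.684×10⁶ m = 3683.8 km.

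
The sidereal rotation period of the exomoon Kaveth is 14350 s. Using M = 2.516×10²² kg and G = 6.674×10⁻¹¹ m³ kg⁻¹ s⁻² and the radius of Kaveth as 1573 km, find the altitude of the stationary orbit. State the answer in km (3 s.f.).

h_sync ≈ 488 km

μ = GM = 6.674×10⁻¹¹ × 2.516×10²² = 1.679×10¹² m³/s².
A synchronous orbit has period T, so by Kepler's third law a = (μT²/4π²)^(1/3).
μT²/4π² = 1.679×10¹² × (1.435×10⁴)² / 39.48 = 8.759×10¹⁸ m³.
a = 2.061×10⁶ m = 2061.3 km.
Altitude h = a − R = 2061.3 − 1573 = 488.33 km.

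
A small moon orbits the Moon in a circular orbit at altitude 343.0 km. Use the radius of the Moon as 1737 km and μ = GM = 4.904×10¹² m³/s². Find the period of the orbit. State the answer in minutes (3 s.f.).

r = 1737 + 343.0 = 2080.0 km = 2.0800×10⁶ m.
Kepler's third law: T = 2π√(r³/μ) = 2π√((2.080×10⁶)³ / 4.904×10¹²).
r³/μ = 1.835×10⁶ s², so T = 2π × 1.355×10³ = 8.511×10³ s.
Converting: 8.511×10³ s ÷ 60.00 = 141.9 minutes.

T ≈ 142 minutes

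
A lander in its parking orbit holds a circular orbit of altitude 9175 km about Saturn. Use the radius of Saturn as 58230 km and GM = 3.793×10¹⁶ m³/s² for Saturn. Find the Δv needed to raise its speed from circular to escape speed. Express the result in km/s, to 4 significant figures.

Δv ≈ 9.826 km/s

r = 58230 + 9175 = 67405 km = 6.7405×10⁷ m.
Circular speed v_c = √(μ/r) = 23720 m/s.
Escape speed v_esc = √(2μ/r) = √2 × v_c = 33550 m/s.
Δv = v_esc − v_c = 9826 m/s = 9.826 km/s.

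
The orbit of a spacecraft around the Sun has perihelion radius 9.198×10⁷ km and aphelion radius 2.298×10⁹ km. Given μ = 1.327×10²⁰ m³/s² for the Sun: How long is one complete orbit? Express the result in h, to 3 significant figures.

Semi-major axis a = (r_p + r_a)/2 = (9.1980×10⁷ + 2.2980×10⁹)/2 = 1.1950×10⁹ km = 1.195×10¹² m.
By Kepler's third law T = 2π√(a³/μ) = 2π × 1.134×10⁸ = 7.125×10⁸ s.
= 1.979×10⁵ h.

T ≈ 198000 h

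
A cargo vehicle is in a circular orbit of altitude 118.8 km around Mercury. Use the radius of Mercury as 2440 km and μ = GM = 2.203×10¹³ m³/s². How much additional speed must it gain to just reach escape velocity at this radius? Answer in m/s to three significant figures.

Δv ≈ 1220 m/s

r = 2440 + 118.8 = 2558.8 km = 2.5588×10⁶ m.
Circular speed v_c = √(μ/r) = 2934 m/s.
Escape speed v_esc = √(2μ/r) = √2 × v_c = 4150 m/s.
Δv = v_esc − v_c = 1215 m/s.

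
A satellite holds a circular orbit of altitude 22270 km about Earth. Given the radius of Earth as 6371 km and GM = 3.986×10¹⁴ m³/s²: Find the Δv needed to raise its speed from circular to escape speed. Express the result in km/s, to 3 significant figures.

Δv ≈ 1.55 km/s

r = 6371 + 22270 = 28641 km = 2.8641×10⁷ m.
Circular speed v_c = √(μ/r) = 3731 m/s.
Escape speed v_esc = √(2μ/r) = √2 × v_c = 5276 m/s.
Δv = v_esc − v_c = 1545 m/s = 1.545 km/s.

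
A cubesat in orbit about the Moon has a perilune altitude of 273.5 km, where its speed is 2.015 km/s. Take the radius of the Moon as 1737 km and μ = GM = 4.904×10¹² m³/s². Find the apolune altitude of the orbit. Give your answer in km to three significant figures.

apolune altitude ≈ 8240 km

r_p = 1737 + 273.5 = 2010.5 km = 2.010×10⁶ m.
Specific energy ε = v²/2 − μ/r = -4.091×10⁵ J/kg, so a = −μ/(2ε) = 5.994×10⁶ m.
The apsides satisfy r_p + r_a = 2a, so the apolune radius is 2a − r_p = 9.977×10⁶ m = 9977.3 km.
Apolune altitude = 9977.3 − 1737 = 8240.3 km.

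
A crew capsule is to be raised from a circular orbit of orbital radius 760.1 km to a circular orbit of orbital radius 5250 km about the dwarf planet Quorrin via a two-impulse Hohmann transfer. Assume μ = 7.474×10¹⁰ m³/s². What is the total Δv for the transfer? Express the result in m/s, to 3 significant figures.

r₁ = 760.1 km = 7.601×10⁵ m.
r₂ = 5250 km = 5.250×10⁶ m.
Transfer ellipse a_t = (r₁ + r₂)/2 = 3.005×10⁶ m.
At r₁: circular v_c1 = √(μ/r₁) = 313.6 m/s; transfer-periapsis v_p = √[μ(2/r₁ − 1/a_t)] = 414.5 m/s.
Δv₁ = v_p − v_c1 = 100.9 m/s.
At r₂: circular v_c2 = √(μ/r₂) = 119.3 m/s; transfer-apoapsis v_a = √[μ(2/r₂ − 1/a_t)] = 60.01 m/s.
Δv₂ = v_c2 − v_a = 59.31 m/s.
Total Δv = Δv₁ + Δv₂ = 160.2 m/s.

Δv_total ≈ 160 m/s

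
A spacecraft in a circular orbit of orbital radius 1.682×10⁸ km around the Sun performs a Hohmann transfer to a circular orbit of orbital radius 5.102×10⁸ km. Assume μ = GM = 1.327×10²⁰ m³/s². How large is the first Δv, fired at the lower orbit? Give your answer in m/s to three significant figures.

r₁ = 1.682×10⁸ km = 1.682×10¹¹ m.
r₂ = 5.102×10⁸ km = 5.102×10¹¹ m.
Transfer ellipse a_t = (r₁ + r₂)/2 = 3.392×10¹¹ m.
At r₁: circular v_c1 = √(μ/r₁) = 28090 m/s; transfer-perihelion v_p = √[μ(2/r₁ − 1/a_t)] = 34450 m/s.
Δv₁ = v_p − v_c1 = 6360 m/s.

Δv ≈ 6360 m/s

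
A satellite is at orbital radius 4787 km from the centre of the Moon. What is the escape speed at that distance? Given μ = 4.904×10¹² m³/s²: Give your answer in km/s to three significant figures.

r = 4787 km = 4.787×10⁶ m.
Escape speed v_esc = √(2μ/r) = √(2 × 4.904×10¹² / 4.787×10⁶) = √(2.049×10⁶) = 1431 m/s.
= 1.431 km/s.

v_esc ≈ 1.43 km/s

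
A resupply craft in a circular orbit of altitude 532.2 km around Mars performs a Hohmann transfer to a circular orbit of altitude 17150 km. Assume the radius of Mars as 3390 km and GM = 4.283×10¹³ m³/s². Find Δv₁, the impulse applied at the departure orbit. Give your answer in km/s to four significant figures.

r₁ = 3390 + 532.2 = 3922.2 km = 3.9222×10⁶ m.
r₂ = 3390 + 17150 = 20540 km = 2.0540×10⁷ m.
Transfer ellipse a_t = (r₁ + r₂)/2 = 1.223×10⁷ m.
At r₁: circular v_c1 = √(μ/r₁) = 3305 m/s; transfer-periapsis v_p = √[μ(2/r₁ − 1/a_t)] = 4282 m/s.
Δv₁ = v_p − v_c1 = 977.8 m/s.
= 0.9778 km/s.

Δv ≈ 0.9778 km/s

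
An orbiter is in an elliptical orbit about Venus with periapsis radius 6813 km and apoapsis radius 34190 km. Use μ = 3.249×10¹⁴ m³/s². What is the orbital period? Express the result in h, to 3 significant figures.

Semi-major axis a = (r_p + r_a)/2 = (6813.0 + 34190)/2 = 20502 km = 2.050×10⁷ m.
By Kepler's third law T = 2π√(a³/μ) = 2π × 5.150×10³ = 3.236×10⁴ s.
= 8.988 h.

T ≈ 8.99 h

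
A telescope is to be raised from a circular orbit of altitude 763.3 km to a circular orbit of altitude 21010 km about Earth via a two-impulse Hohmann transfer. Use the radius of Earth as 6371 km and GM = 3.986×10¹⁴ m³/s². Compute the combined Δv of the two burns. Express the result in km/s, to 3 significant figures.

r₁ = 6371 + 763.3 = 7134.3 km = 7.1343×10⁶ m.
r₂ = 6371 + 21010 = 27381 km = 2.7381×10⁷ m.
Transfer ellipse a_t = (r₁ + r₂)/2 = 1.726×10⁷ m.
At r₁: circular v_c1 = √(μ/r₁) = 7475 m/s; transfer-perigee v_p = √[μ(2/r₁ − 1/a_t)] = 9415 m/s.
Δv₁ = v_p − v_c1 = 1940 m/s.
At r₂: circular v_c2 = √(μ/r₂) = 3815 m/s; transfer-apogee v_a = √[μ(2/r₂ − 1/a_t)] = 2453 m/s.
Δv₂ = v_c2 − v_a = 1362 m/s.
Total Δv = Δv₁ + Δv₂ = 3303 m/s = 3.303 km/s.

Δv_total ≈ 3.30 km/s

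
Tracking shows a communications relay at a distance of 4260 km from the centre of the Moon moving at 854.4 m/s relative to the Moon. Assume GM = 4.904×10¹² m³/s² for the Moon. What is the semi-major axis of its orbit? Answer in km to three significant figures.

r = 4.260×10⁶ m.
Specific orbital energy ε = v²/2 − μ/r = (854.4)²/2 − 4.904×10¹²/4.260×10⁶ = -7.862×10⁵ J/kg.
Since ε = −μ/(2a), a = −μ/(2ε) = 3.119×10⁶ m = 3118.9 km.

a ≈ 3120 km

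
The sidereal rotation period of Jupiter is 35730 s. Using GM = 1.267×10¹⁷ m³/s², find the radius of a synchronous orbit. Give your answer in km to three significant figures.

A synchronous orbit has period T, so by Kepler's third law a = (μT²/4π²)^(1/3).
μT²/4π² = 1.267×10¹⁷ × (3.573×10⁴)² / 39.48 = 4.097×10²⁴ m³.
a = 1.600×10⁸ m = 1.6002×10⁵ km.

r_sync ≈ 1.60×10⁵ km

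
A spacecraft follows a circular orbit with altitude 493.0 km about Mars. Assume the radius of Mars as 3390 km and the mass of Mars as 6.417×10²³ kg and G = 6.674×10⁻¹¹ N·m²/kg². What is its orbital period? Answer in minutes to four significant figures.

T ≈ 122.4 minutes

μ = GM = 6.674×10⁻¹¹ × 6.417×10²³ = 4.283×10¹³ m³/s².
r = 3390 + 493.0 = 3883.0 km = 3.8830×10⁶ m.
Kepler's third law: T = 2π√(r³/μ) = 2π√((3.883×10⁶)³ / 4.283×10¹³).
r³/μ = 1.367×10⁶ s², so T = 2π × 1.169×10³ = 7.346×10³ s.
Converting: 7.346×10³ s ÷ 60.00 = 122.4 minutes.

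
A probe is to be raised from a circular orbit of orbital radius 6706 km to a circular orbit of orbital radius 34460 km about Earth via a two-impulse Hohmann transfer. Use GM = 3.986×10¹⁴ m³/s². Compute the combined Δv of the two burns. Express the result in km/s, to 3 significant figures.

Δv_total ≈ 3.73 km/s

r₁ = 6706 km = 6.706×10⁶ m.
r₂ = 34460 km = 3.446×10⁷ m.
Transfer ellipse a_t = (r₁ + r₂)/2 = 2.058×10⁷ m.
At r₁: circular v_c1 = √(μ/r₁) = 7710 m/s; transfer-perigee v_p = √[μ(2/r₁ − 1/a_t)] = 9976 m/s.
Δv₁ = v_p − v_c1 = 2266 m/s.
At r₂: circular v_c2 = √(μ/r₂) = 3401 m/s; transfer-apogee v_a = √[μ(2/r₂ − 1/a_t)] = 1941 m/s.
Δv₂ = v_c2 − v_a = 1460 m/s.
Total Δv = Δv₁ + Δv₂ = 3726 m/s = 3.726 km/s.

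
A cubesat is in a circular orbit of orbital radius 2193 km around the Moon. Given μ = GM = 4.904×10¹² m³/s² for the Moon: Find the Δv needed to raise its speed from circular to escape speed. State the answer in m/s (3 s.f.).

Δv ≈ 619 m/s

r = 2193 km = 2.193×10⁶ m.
Circular speed v_c = √(μ/r) = 1495 m/s.
Escape speed v_esc = √(2μ/r) = √2 × v_c = 2115 m/s.
Δv = v_esc − v_c = 619.4 m/s.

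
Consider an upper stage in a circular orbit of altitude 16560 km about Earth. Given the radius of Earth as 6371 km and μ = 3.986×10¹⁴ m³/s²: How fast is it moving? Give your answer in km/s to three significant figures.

v ≈ 4.17 km/s

r = 6371 + 16560 = 22931 km = 2.2931×10⁷ m.
For a circular orbit v = √(μ/r) = √(3.986×10¹⁴ / 2.293×10⁷) = √(1.738×10⁷) = 4169 m/s.
That is 4.169 km/s.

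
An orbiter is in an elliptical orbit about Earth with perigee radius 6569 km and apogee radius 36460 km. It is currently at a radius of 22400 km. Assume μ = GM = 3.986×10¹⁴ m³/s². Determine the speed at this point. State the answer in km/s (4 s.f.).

Semi-major axis a = (r_p + r_a)/2 = 21514 km = 2.151×10⁷ m.
Vis-viva: v² = μ(2/r − 1/a) = 3.986×10¹⁴ × (8.929×10⁻⁸ − 4.648×10⁻⁸) = 1.706×10⁷ m²/s².
v = 4131 m/s = 4.131 km/s.

v ≈ 4.131 km/s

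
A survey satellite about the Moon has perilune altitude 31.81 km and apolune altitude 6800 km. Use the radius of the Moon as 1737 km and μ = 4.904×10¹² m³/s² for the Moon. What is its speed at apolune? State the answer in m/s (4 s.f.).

v ≈ 444.1 m/s

r_p = 1737 + 31.81 = 1768.8 km = 1.7688×10⁶ m.
r_a = 1737 + 6800 = 8537.0 km = 8.5370×10⁶ m.
Semi-major axis a = (r_p + r_a)/2 = 5152.9 km = 5.153×10⁶ m.
Vis-viva: v² = μ(2/r − 1/a) = 4.904×10¹² × (2.343×10⁻⁷ − 1.941×10⁻⁷) = 1.972×10⁵ m²/s².
v = 444.1 m/s.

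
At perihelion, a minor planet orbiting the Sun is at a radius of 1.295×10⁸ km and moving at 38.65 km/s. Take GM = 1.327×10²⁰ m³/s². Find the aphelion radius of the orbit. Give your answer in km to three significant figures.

r_p = 1.295×10¹¹ m.
Specific energy ε = v²/2 − μ/r = -2.778×10⁸ J/kg, so a = −μ/(2ε) = 2.388×10¹¹ m.
The apsides satisfy r_p + r_a = 2a, so the aphelion radius is 2a − r_p = 3.482×10¹¹ m = 3.4818×10⁸ km.

aphelion radius ≈ 3.48×10⁸ km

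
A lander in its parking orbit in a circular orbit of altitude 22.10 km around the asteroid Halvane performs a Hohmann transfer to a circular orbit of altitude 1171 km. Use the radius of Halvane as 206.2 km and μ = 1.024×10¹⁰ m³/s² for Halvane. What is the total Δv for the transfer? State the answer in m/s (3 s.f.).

Δv_total ≈ 106 m/s

r₁ = 206.2 + 22.10 = 228.30 km = 2.2830×10⁵ m.
r₂ = 206.2 + 1171 = 1377.2 km = 1.3772×10⁶ m.
Transfer ellipse a_t = (r₁ + r₂)/2 = 8.028×10⁵ m.
At r₁: circular v_c1 = √(μ/r₁) = 211.8 m/s; transfer-periapsis v_p = √[μ(2/r₁ − 1/a_t)] = 277.4 m/s.
Δv₁ = v_p − v_c1 = 65.61 m/s.
At r₂: circular v_c2 = √(μ/r₂) = 86.23 m/s; transfer-apoapsis v_a = √[μ(2/r₂ − 1/a_t)] = 45.98 m/s.
Δv₂ = v_c2 − v_a = 40.24 m/s.
Total Δv = Δv₁ + Δv₂ = 105.9 m/s.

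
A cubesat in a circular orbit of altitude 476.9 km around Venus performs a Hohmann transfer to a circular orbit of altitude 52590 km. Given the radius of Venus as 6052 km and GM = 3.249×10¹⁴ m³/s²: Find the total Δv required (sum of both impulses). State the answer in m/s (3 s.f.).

r₁ = 6052 + 476.9 = 6528.9 km = 6.5289×10⁶ m.
r₂ = 6052 + 52590 = 58642 km = 5.8642×10⁷ m.
Transfer ellipse a_t = (r₁ + r₂)/2 = 3.259×10⁷ m.
At r₁: circular v_c1 = √(μ/r₁) = 7054 m/s; transfer-periapsis v_p = √[μ(2/r₁ − 1/a_t)] = 9463 m/s.
Δv₁ = v_p − v_c1 = 2409 m/s.
At r₂: circular v_c2 = √(μ/r₂) = 2354 m/s; transfer-apoapsis v_a = √[μ(2/r₂ − 1/a_t)] = 1054 m/s.
Δv₂ = v_c2 − v_a = 1300 m/s.
Total Δv = Δv₁ + Δv₂ = 3709 m/s.

Δv_total ≈ 3710 m/s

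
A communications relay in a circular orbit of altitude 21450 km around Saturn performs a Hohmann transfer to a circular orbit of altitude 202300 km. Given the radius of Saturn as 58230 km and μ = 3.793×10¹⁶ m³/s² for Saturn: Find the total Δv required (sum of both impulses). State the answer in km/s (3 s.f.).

r₁ = 58230 + 21450 = 79680 km = 7.9680×10⁷ m.
r₂ = 58230 + 202300 = 260530 km = 2.6053×10⁸ m.
Transfer ellipse a_t = (r₁ + r₂)/2 = 1.701×10⁸ m.
At r₁: circular v_c1 = √(μ/r₁) = 21820 m/s; transfer-perikrone v_p = √[μ(2/r₁ − 1/a_t)] = 27000 m/s.
Δv₁ = v_p − v_c1 = 5183 m/s.
At r₂: circular v_c2 = √(μ/r₂) = 12070 m/s; transfer-apokrone v_a = √[μ(2/r₂ − 1/a_t)] = 8258 m/s.
Δv₂ = v_c2 − v_a = 3808 m/s.
Total Δv = Δv₁ + Δv₂ = 8991 m/s = 8.991 km/s.

Δv_total ≈ 8.99 km/s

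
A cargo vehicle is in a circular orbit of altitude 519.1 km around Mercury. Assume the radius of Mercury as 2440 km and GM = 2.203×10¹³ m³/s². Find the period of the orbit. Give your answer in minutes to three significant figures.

r = 2440 + 519.1 = 2959.1 km = 2.9591×10⁶ m.
Kepler's third law: T = 2π√(r³/μ) = 2π√((2.959×10⁶)³ / 2.203×10¹³).
r³/μ = 1.176×10⁶ s², so T = 2π × 1.085×10³ = 6.814×10³ s.
Converting: 6.814×10³ s ÷ 60.00 = 113.6 minutes.

T ≈ 114 minutes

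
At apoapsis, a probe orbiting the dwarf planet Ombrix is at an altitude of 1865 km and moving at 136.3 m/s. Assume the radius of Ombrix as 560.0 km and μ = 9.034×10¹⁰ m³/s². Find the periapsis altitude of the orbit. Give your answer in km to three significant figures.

r_a = 560.0 + 1865 = 2425.0 km = 2.425×10⁶ m.
Specific energy ε = v²/2 − μ/r = -2.796×10⁴ J/kg, so a = −μ/(2ε) = 1.615×10⁶ m.
The apsides satisfy r_p + r_a = 2a, so the periapsis radius is 2a − r_a = 8.055×10⁵ m = 805.49 km.
Periapsis altitude = 805.49 − 560.0 = 245.49 km.

periapsis altitude ≈ 245 km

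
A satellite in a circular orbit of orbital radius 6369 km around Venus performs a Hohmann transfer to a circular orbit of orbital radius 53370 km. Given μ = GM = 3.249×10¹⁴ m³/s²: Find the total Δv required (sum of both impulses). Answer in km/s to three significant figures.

Δv_total ≈ 3.73 km/s

r₁ = 6369 km = 6.369×10⁶ m.
r₂ = 53370 km = 5.337×10⁷ m.
Transfer ellipse a_t = (r₁ + r₂)/2 = 2.987×10⁷ m.
At r₁: circular v_c1 = √(μ/r₁) = 7142 m/s; transfer-periapsis v_p = √[μ(2/r₁ − 1/a_t)] = 9547 m/s.
Δv₁ = v_p − v_c1 = 2405 m/s.
At r₂: circular v_c2 = √(μ/r₂) = 2467 m/s; transfer-apoapsis v_a = √[μ(2/r₂ − 1/a_t)] = 1139 m/s.
Δv₂ = v_c2 − v_a = 1328 m/s.
Total Δv = Δv₁ + Δv₂ = 3733 m/s = 3.733 km/s.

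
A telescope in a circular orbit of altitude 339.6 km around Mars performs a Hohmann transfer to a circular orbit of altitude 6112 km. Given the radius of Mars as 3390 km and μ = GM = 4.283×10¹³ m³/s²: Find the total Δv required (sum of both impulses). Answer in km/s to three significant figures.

Δv_total ≈ 1.20 km/s

r₁ = 3390 + 339.6 = 3729.6 km = 3.7296×10⁶ m.
r₂ = 3390 + 6112 = 9502.0 km = 9.5020×10⁶ m.
Transfer ellipse a_t = (r₁ + r₂)/2 = 6.616×10⁶ m.
At r₁: circular v_c1 = √(μ/r₁) = 3389 m/s; transfer-periapsis v_p = √[μ(2/r₁ − 1/a_t)] = 4061 m/s.
Δv₁ = v_p − v_c1 = 672.5 m/s.
At r₂: circular v_c2 = √(μ/r₂) = 2123 m/s; transfer-apoapsis v_a = √[μ(2/r₂ − 1/a_t)] = 1594 m/s.
Δv₂ = v_c2 − v_a = 529.0 m/s.
Total Δv = Δv₁ + Δv₂ = 1201 m/s = 1.201 km/s.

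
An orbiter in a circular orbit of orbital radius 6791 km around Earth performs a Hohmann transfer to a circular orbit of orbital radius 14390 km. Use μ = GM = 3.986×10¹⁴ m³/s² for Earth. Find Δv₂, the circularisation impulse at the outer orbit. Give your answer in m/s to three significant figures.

Δv ≈ 1050 m/s

r₁ = 6791 km = 6.791×10⁶ m.
r₂ = 14390 km = 1.439×10⁷ m.
Transfer ellipse a_t = (r₁ + r₂)/2 = 1.059×10⁷ m.
At r₁: circular v_c1 = √(μ/r₁) = 7661 m/s; transfer-perigee v_p = √[μ(2/r₁ − 1/a_t)] = 8930 m/s.
At r₂: circular v_c2 = √(μ/r₂) = 5263 m/s; transfer-apogee v_a = √[μ(2/r₂ − 1/a_t)] = 4215 m/s.
Δv₂ = v_c2 − v_a = 1049 m/s.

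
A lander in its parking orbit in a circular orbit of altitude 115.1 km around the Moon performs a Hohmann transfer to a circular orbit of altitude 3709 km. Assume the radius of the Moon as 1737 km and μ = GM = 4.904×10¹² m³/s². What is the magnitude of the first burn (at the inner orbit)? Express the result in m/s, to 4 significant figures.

Δv ≈ 360.7 m/s

r₁ = 1737 + 115.1 = 1852.1 km = 1.8521×10⁶ m.
r₂ = 1737 + 3709 = 5446.0 km = 5.4460×10⁶ m.
Transfer ellipse a_t = (r₁ + r₂)/2 = 3.649×10⁶ m.
At r₁: circular v_c1 = √(μ/r₁) = 1627 m/s; transfer-perilune v_p = √[μ(2/r₁ − 1/a_t)] = 1988 m/s.
Δv₁ = v_p − v_c1 = 360.7 m/s.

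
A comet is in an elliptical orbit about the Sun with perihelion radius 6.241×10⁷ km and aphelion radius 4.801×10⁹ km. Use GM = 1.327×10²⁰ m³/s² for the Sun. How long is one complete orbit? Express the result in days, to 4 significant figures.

T ≈ 23940 days

Semi-major axis a = (r_p + r_a)/2 = (6.2410×10⁷ + 4.8010×10⁹)/2 = 2.4317×10⁹ km = 2.432×10¹² m.
By Kepler's third law T = 2π√(a³/μ) = 2π × 3.292×10⁸ = 2.068×10⁹ s.
= 23940 days.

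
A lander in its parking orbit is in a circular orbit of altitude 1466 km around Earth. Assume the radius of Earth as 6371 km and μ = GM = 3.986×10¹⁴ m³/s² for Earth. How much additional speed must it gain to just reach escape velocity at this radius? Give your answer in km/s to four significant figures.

Δv ≈ 2.954 km/s

r = 6371 + 1466 = 7837.0 km = 7.8370×10⁶ m.
Circular speed v_c = √(μ/r) = 7132 m/s.
Escape speed v_esc = √(2μ/r) = √2 × v_c = 10090 m/s.
Δv = v_esc − v_c = 2954 m/s = 2.954 km/s.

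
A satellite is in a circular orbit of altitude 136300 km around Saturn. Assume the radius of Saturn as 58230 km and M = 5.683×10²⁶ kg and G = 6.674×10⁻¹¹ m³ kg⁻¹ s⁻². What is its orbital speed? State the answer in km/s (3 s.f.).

μ = GM = 6.674×10⁻¹¹ × 5.683×10²⁶ = 3.793×10¹⁶ m³/s².
r = 58230 + 136300 = 194530 km = 1.9453×10⁸ m.
For a circular orbit v = √(μ/r) = √(3.793×10¹⁶ / 1.945×10⁸) = √(1.950×10⁸) = 13960 m/s.
That is 13.96 km/s.

v ≈ 14.0 km/s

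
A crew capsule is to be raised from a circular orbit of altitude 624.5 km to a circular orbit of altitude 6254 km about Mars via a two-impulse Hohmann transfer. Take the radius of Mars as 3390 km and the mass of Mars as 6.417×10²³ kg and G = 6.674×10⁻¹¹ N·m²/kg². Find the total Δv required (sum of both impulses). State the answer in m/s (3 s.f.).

Δv_total ≈ 1110 m/s

μ = GM = 6.674×10⁻¹¹ × 6.417×10²³ = 4.283×10¹³ m³/s².
r₁ = 3390 + 624.5 = 4014.5 km = 4.0145×10⁶ m.
r₂ = 3390 + 6254 = 9644.0 km = 9.6440×10⁶ m.
Transfer ellipse a_t = (r₁ + r₂)/2 = 6.829×10⁶ m.
At r₁: circular v_c1 = √(μ/r₁) = 3266 m/s; transfer-periapsis v_p = √[μ(2/r₁ − 1/a_t)] = 3881 m/s.
Δv₁ = v_p − v_c1 = 615.2 m/s.
At r₂: circular v_c2 = √(μ/r₂) = 2107 m/s; transfer-apoapsis v_a = √[μ(2/r₂ − 1/a_t)] = 1616 m/s.
Δv₂ = v_c2 − v_a = 491.6 m/s.
Total Δv = Δv₁ + Δv₂ = 1107 m/s.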